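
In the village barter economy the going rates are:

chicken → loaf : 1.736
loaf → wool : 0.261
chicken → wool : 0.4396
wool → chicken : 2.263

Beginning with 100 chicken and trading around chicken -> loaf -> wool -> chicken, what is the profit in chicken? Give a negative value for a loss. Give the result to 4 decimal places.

100 chicken × 1.736 = 173.6 loaf
173.6 loaf × 0.261 = 45.3096 wool
45.3096 wool × 2.263 = 102.5356248 chicken
Net change: 102.5356248 − 100 = 2.5356248 chicken

2.5356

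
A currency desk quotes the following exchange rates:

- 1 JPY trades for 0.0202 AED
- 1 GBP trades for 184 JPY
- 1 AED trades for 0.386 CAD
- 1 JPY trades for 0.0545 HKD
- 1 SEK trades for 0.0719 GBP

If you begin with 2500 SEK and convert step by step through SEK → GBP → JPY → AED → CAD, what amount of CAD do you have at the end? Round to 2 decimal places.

257.88

2500 SEK × 0.0719 = 179.75 GBP
179.75 GBP × 184 = 33074 JPY
33074 JPY × 0.0202 = 668.0948 AED
668.0948 AED × 0.386 = 257.8845928 CAD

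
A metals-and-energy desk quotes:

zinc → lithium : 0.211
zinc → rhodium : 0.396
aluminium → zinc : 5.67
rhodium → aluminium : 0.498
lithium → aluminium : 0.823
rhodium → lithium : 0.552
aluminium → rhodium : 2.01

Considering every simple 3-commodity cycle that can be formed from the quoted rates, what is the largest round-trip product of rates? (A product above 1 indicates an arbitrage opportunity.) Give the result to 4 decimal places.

aluminium→zinc→rhodium→aluminium: 5.67 × 0.396 × 0.498 = 1.11817
aluminium→zinc→lithium→aluminium: 5.67 × 0.211 × 0.823 = 0.98461
aluminium→rhodium→lithium→aluminium: 2.01 × 0.552 × 0.823 = 0.91313
Maximum is aluminium→zinc→rhodium→aluminium at 1.1182; arbitrage exists.

1.1182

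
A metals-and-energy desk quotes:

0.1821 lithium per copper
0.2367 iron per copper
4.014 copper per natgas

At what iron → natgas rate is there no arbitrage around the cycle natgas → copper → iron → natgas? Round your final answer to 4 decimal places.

1.0525

Known legs of the cycle: 4.014 × 0.2367 = 0.9501138
For no arbitrage the full-cycle product must be 1, so the missing rate is 1 / 0.9501138 ≈ 1.052505.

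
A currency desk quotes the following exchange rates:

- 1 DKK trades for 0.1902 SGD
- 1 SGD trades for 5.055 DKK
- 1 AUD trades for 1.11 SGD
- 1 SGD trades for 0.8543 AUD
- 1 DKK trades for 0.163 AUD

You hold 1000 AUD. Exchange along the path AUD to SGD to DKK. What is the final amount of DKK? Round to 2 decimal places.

5611.05

1000 AUD × 1.11 = 1110 SGD
1110 SGD × 5.055 = 5611.05 DKK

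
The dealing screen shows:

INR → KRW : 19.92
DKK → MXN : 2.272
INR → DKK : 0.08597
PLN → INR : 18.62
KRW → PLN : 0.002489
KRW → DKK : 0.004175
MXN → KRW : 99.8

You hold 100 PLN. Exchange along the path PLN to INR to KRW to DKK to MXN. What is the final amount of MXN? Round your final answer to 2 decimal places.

100 PLN × 18.62 = 1862 INR
1862 INR × 19.92 = 37091.04 KRW
37091.04 KRW × 0.004175 = 154.855092 DKK
154.855092 DKK × 2.272 = 351.830769024 MXN

351.83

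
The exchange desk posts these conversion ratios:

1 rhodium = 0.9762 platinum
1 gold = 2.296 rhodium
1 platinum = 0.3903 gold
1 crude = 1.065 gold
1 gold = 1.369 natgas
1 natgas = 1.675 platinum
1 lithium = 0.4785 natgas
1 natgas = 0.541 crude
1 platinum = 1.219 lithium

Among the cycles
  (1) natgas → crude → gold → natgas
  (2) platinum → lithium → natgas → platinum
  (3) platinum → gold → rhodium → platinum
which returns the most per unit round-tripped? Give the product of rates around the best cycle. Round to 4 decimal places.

(1) 0.541 × 1.065 × 1.369 = 0.78877
(2) 1.219 × 0.4785 × 1.675 = 0.97701
(3) 0.3903 × 2.296 × 0.9762 = 0.87480
Highest is cycle (2) at 0.9770 (≤1, no arbitrage).

0.9770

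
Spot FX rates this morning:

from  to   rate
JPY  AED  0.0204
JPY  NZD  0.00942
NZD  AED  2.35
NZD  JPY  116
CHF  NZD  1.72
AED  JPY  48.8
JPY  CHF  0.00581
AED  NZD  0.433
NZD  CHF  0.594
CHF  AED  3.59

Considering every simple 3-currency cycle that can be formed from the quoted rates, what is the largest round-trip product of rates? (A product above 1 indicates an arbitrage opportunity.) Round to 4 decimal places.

JPY→CHF→NZD→JPY: 0.00581 × 1.72 × 116 = 1.15921
JPY→NZD→AED→JPY: 0.00942 × 2.35 × 48.8 = 1.08029
JPY→AED→NZD→JPY: 0.0204 × 0.433 × 116 = 1.02465
JPY→CHF→AED→JPY: 0.00581 × 3.59 × 48.8 = 1.01787
CHF→AED→NZD→CHF: 3.59 × 0.433 × 0.594 = 0.92336
Maximum is JPY→CHF→NZD→JPY at 1.1592; arbitrage exists.

1.1592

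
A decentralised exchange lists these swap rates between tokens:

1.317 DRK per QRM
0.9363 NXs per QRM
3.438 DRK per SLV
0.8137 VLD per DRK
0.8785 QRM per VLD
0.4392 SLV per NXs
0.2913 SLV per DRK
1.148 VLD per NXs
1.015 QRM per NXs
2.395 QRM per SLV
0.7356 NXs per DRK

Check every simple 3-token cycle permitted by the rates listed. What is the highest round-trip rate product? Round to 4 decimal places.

1.1107

SLV→DRK→NXs→SLV: 3.438 × 0.7356 × 0.4392 = 1.11073
QRM→NXs→SLV→QRM: 0.9363 × 0.4392 × 2.395 = 0.98488
QRM→DRK→NXs→QRM: 1.317 × 0.7356 × 1.015 = 0.98332
VLD→QRM→NXs→VLD: 0.8785 × 0.9363 × 1.148 = 0.94428
VLD→QRM→DRK→VLD: 0.8785 × 1.317 × 0.8137 = 0.94144
QRM→DRK→SLV→QRM: 1.317 × 0.2913 × 2.395 = 0.91882
Maximum is SLV→DRK→NXs→SLV at 1.1107; arbitrage exists.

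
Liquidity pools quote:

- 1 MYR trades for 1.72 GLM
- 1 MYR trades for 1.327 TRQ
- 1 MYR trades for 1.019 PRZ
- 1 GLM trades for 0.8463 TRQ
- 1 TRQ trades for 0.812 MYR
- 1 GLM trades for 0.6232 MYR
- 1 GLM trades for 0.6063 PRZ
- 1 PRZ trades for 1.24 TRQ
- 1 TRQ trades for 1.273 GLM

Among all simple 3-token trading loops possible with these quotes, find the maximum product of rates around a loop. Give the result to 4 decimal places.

1.1820

TRQ→MYR→GLM→TRQ: 0.812 × 1.72 × 0.8463 = 1.18198
TRQ→GLM→MYR→TRQ: 1.273 × 0.6232 × 1.327 = 1.05275
TRQ→MYR→PRZ→TRQ: 0.812 × 1.019 × 1.24 = 1.02601
TRQ→GLM→PRZ→TRQ: 1.273 × 0.6063 × 1.24 = 0.95706
Maximum is TRQ→MYR→GLM→TRQ at 1.1820; arbitrage exists.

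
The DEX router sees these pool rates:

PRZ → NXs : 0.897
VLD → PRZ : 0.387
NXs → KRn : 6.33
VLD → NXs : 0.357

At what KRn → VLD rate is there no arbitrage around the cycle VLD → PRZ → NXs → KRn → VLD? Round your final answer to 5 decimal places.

0.45509

Known legs of the cycle: 0.387 × 0.897 × 6.33 = 2.19738987
For no arbitrage the full-cycle product must be 1, so the missing rate is 1 / 2.19738987 ≈ 0.4550854.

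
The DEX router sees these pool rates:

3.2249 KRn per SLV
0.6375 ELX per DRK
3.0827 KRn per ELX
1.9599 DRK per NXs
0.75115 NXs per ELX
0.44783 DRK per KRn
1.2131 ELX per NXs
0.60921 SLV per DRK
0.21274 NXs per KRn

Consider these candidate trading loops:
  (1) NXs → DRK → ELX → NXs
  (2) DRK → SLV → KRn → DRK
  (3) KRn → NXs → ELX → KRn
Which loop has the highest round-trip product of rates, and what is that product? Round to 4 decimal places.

(1) 1.9599 × 0.6375 × 0.75115 = 0.93851
(2) 0.60921 × 3.2249 × 0.44783 = 0.87983
(3) 0.21274 × 1.2131 × 3.0827 = 0.79557
Highest is cycle (1) at 0.9385 (≤1, no arbitrage).

0.9385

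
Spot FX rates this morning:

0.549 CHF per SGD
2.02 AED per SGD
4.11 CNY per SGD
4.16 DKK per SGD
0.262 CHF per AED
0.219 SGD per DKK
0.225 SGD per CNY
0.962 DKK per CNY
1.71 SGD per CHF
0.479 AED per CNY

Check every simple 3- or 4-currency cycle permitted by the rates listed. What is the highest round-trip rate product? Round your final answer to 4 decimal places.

0.9050

AED→CHF→SGD→AED: 0.262 × 1.71 × 2.02 = 0.90500
AED→CHF→SGD→CNY→AED: 0.262 × 1.71 × 4.11 × 0.479 = 0.88201
SGD→CNY→DKK→SGD: 4.11 × 0.962 × 0.219 = 0.86589
Maximum is AED→CHF→SGD→AED at 0.9050; no arbitrage — every cycle loses value.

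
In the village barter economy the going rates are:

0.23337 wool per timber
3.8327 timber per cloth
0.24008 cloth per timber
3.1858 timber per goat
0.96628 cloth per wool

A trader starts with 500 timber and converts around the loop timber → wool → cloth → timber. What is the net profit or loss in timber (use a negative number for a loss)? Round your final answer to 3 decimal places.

-67.862

500 timber × 0.23337 = 116.685 wool
116.685 wool × 0.96628 = 112.7503818 cloth
112.7503818 cloth × 3.8327 = 432.13838832486 timber
Net change: 432.13838832486 − 500 = -67.86161167514 timber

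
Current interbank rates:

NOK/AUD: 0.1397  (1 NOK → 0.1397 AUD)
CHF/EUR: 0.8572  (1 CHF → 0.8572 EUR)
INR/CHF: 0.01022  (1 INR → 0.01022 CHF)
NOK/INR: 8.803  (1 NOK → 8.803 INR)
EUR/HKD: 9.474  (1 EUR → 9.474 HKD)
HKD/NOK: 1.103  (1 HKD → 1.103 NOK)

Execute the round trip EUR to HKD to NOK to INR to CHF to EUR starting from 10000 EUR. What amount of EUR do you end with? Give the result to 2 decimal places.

8058.84

10000 EUR × 9.474 = 94740 HKD
94740 HKD × 1.103 = 104498.22 NOK
104498.22 NOK × 8.803 = 919897.83066 INR
919897.83066 INR × 0.01022 = 9401.3558293452 CHF
9401.3558293452 CHF × 0.8572 = 8058.84221691470544 EUR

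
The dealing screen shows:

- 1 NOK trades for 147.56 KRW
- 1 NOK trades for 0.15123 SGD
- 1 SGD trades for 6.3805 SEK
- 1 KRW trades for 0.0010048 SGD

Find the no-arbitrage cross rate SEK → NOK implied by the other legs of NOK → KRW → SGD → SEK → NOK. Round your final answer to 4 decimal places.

Known legs of the cycle: 147.56 × 0.0010048 × 6.3805 = 0.946025811584
For no arbitrage the full-cycle product must be 1, so the missing rate is 1 / 0.946025811584 ≈ 1.057054.

1.0571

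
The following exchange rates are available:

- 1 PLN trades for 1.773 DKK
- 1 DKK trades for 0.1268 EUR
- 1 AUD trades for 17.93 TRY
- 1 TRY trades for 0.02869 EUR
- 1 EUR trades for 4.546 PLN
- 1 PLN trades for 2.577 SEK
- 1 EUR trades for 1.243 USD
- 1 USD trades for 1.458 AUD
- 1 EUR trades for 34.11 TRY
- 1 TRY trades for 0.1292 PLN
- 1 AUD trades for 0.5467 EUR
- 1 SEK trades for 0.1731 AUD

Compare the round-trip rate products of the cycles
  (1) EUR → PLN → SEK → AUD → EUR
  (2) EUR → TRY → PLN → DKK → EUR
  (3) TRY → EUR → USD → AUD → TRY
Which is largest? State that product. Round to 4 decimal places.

1.1086

(1) 4.546 × 2.577 × 0.1731 × 0.5467 = 1.10864
(2) 34.11 × 0.1292 × 1.773 × 0.1268 = 0.99077
(3) 0.02869 × 1.243 × 1.458 × 17.93 = 0.93227
Highest is cycle (1) at 1.1086 (>1, arbitrage).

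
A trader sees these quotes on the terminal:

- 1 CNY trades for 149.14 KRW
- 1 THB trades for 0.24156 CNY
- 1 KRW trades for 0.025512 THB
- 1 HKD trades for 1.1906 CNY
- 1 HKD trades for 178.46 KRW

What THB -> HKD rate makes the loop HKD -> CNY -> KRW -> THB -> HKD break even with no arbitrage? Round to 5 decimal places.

Known legs of the cycle: 1.1906 × 149.14 × 0.025512 = 4.530065935008
For no arbitrage the full-cycle product must be 1, so the missing rate is 1 / 4.530065935008 ≈ 0.2207473.

0.22075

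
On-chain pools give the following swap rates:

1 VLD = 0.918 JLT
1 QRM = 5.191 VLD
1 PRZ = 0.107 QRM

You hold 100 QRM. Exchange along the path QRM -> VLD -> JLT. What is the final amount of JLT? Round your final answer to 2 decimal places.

476.53

100 QRM × 5.191 = 519.1 VLD
519.1 VLD × 0.918 = 476.5338 JLT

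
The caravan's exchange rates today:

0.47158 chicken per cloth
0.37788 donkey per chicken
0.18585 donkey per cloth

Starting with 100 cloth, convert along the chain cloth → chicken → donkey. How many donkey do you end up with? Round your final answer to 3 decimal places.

100 cloth × 0.47158 = 47.158 chicken
47.158 chicken × 0.37788 = 17.82006504 donkey

17.820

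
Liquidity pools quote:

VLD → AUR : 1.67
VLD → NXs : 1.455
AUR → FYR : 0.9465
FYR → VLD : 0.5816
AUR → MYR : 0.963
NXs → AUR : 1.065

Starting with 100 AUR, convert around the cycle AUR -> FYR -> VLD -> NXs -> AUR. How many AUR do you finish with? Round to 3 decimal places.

85.302

100 AUR × 0.9465 = 94.65 FYR
94.65 FYR × 0.5816 = 55.04844 VLD
55.04844 VLD × 1.455 = 80.0954802 NXs
80.0954802 NXs × 1.065 = 85.301686413 AUR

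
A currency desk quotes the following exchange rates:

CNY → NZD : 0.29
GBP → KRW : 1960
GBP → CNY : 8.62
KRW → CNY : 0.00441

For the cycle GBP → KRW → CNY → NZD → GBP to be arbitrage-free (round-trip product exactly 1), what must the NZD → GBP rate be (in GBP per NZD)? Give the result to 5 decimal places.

Known legs of the cycle: 1960 × 0.00441 × 0.29 = 2.506644
For no arbitrage the full-cycle product must be 1, so the missing rate is 1 / 2.506644 ≈ 0.3989398.

0.39894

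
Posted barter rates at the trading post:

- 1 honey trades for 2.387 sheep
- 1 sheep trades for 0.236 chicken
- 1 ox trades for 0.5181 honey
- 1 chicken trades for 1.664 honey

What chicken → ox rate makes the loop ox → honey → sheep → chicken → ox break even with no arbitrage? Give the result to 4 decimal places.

3.4263

Known legs of the cycle: 0.5181 × 2.387 × 0.236 = 0.2918623092
For no arbitrage the full-cycle product must be 1, so the missing rate is 1 / 0.2918623092 ≈ 3.426273.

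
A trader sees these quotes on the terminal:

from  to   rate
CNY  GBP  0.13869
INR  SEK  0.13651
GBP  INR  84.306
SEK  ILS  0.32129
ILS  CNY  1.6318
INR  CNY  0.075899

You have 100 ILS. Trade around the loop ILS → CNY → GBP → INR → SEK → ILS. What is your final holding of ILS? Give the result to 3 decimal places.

83.682

100 ILS × 1.6318 = 163.18 CNY
163.18 CNY × 0.13869 = 22.6314342 GBP
22.6314342 GBP × 84.306 = 1907.9656916652 INR
1907.9656916652 INR × 0.13651 = 260.456396569216452 SEK
260.456396569216452 SEK × 0.32129 = 83.68203565372355386308 ILS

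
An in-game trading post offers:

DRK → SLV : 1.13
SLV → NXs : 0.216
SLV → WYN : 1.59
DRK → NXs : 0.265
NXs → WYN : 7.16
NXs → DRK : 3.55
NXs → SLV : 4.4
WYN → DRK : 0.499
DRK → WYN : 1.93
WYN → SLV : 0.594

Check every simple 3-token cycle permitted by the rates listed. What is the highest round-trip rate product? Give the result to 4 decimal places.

DRK→NXs→WYN→DRK: 0.265 × 7.16 × 0.499 = 0.94680
SLV→NXs→WYN→SLV: 0.216 × 7.16 × 0.594 = 0.91866
DRK→SLV→WYN→DRK: 1.13 × 1.59 × 0.499 = 0.89655
DRK→SLV→NXs→DRK: 1.13 × 0.216 × 3.55 = 0.86648
Maximum is DRK→NXs→WYN→DRK at 0.9468; no arbitrage — every cycle loses value.

0.9468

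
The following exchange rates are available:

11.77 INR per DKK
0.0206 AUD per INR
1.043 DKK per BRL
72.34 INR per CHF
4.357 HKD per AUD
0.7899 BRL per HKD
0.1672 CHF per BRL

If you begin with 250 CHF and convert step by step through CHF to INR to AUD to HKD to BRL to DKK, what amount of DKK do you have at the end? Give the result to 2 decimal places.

250 CHF × 72.34 = 18085 INR
18085 INR × 0.0206 = 372.551 AUD
372.551 AUD × 4.357 = 1623.204707 HKD
1623.204707 HKD × 0.7899 = 1282.1693980593 BRL
1282.1693980593 BRL × 1.043 = 1337.3026821758499 DKK

1337.30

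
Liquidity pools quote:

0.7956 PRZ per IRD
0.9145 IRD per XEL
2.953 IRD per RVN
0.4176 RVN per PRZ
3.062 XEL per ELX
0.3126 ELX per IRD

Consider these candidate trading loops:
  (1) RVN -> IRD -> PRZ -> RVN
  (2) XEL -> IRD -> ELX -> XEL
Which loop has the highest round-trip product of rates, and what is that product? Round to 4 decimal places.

(1) 2.953 × 0.7956 × 0.4176 = 0.98111
(2) 0.9145 × 0.3126 × 3.062 = 0.87534
Highest is cycle (1) at 0.9811 (≤1, no arbitrage).

0.9811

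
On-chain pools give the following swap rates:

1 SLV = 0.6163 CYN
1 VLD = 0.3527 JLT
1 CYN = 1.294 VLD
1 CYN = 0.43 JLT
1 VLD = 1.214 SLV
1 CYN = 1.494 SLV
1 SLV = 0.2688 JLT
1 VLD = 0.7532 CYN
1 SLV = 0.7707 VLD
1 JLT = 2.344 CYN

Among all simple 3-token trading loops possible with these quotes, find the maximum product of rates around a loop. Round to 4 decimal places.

JLT→CYN→VLD→JLT: 2.344 × 1.294 × 0.3527 = 1.06979
VLD→SLV→CYN→VLD: 1.214 × 0.6163 × 1.294 = 0.96816
JLT→CYN→SLV→JLT: 2.344 × 1.494 × 0.2688 = 0.94132
VLD→CYN→SLV→VLD: 0.7532 × 1.494 × 0.7707 = 0.86725
Maximum is JLT→CYN→VLD→JLT at 1.0698; arbitrage exists.

1.0698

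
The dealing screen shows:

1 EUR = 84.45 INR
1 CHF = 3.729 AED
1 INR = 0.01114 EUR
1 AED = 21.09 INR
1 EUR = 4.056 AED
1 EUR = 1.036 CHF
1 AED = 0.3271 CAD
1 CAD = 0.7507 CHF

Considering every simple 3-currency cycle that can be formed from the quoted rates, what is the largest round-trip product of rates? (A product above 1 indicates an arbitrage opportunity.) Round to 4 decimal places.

AED→INR→EUR→AED: 21.09 × 0.01114 × 4.056 = 0.95293
AED→CAD→CHF→AED: 0.3271 × 0.7507 × 3.729 = 0.91567
Maximum is AED→INR→EUR→AED at 0.9529; no arbitrage — every cycle loses value.

0.9529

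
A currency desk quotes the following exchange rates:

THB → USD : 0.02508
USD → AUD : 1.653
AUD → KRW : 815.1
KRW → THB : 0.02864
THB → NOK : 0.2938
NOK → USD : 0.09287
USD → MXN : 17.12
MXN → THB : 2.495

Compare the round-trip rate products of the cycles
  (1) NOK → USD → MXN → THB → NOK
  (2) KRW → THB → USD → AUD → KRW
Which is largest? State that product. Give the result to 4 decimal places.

1.1655

(1) 0.09287 × 17.12 × 2.495 × 0.2938 = 1.16547
(2) 0.02864 × 0.02508 × 1.653 × 815.1 = 0.96780
Highest is cycle (1) at 1.1655 (>1, arbitrage).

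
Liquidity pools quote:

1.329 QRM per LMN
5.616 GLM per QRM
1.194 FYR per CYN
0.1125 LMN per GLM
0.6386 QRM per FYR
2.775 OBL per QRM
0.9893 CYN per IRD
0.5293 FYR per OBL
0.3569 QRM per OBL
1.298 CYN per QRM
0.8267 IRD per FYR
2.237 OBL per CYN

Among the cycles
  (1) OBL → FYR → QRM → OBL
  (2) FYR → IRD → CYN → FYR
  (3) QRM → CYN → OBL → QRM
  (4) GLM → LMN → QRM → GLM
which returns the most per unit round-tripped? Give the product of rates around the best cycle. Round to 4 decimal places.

(1) 0.5293 × 0.6386 × 2.775 = 0.93798
(2) 0.8267 × 0.9893 × 1.194 = 0.97652
(3) 1.298 × 2.237 × 0.3569 = 1.03630
(4) 0.1125 × 1.329 × 5.616 = 0.83966
Highest is cycle (3) at 1.0363 (>1, arbitrage).

1.0363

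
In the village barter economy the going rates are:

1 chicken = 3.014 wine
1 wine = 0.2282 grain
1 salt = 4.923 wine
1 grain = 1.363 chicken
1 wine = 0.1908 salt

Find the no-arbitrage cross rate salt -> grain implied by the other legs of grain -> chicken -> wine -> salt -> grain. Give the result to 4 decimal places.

Known legs of the cycle: 1.363 × 3.014 × 0.1908 = 0.7838220456
For no arbitrage the full-cycle product must be 1, so the missing rate is 1 / 0.7838220456 ≈ 1.275800.

1.2758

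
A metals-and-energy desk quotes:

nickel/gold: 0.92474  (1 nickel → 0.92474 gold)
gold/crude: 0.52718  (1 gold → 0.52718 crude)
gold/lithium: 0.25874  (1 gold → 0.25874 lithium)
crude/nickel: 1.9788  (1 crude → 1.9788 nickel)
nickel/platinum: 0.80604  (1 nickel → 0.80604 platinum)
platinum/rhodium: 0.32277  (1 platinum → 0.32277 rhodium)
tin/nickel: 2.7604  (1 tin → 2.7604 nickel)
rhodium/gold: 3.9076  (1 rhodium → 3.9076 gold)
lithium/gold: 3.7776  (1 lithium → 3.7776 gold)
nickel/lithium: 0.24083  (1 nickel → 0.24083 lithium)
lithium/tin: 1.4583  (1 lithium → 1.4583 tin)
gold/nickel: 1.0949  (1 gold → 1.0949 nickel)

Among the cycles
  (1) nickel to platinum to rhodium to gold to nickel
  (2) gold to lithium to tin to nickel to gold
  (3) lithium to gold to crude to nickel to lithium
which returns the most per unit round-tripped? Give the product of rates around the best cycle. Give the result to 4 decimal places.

(1) 0.80604 × 0.32277 × 3.9076 × 1.0949 = 1.11310
(2) 0.25874 × 1.4583 × 2.7604 × 0.92474 = 0.96317
(3) 3.7776 × 0.52718 × 1.9788 × 0.24083 = 0.94905
Highest is cycle (1) at 1.1131 (>1, arbitrage).

1.1131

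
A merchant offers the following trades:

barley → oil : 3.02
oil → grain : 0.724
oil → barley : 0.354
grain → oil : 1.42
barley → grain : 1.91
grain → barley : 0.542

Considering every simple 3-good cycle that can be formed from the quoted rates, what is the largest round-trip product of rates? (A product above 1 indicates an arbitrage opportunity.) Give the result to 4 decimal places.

1.1851

grain→barley→oil→grain: 0.542 × 3.02 × 0.724 = 1.18507
grain→oil→barley→grain: 1.42 × 0.354 × 1.91 = 0.96012
Maximum is grain→barley→oil→grain at 1.1851; arbitrage exists.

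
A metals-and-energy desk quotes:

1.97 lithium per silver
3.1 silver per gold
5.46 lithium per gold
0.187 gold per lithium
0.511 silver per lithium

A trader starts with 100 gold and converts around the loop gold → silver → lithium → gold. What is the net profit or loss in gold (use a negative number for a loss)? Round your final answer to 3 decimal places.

100 gold × 3.1 = 310 silver
310 silver × 1.97 = 610.7 lithium
610.7 lithium × 0.187 = 114.2009 gold
Net change: 114.2009 − 100 = 14.2009 gold

14.201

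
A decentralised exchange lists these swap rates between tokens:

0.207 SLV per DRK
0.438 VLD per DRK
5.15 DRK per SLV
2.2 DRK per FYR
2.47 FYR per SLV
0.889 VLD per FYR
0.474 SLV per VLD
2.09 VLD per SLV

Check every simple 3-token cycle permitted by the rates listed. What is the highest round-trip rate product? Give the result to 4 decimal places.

DRK→SLV→FYR→DRK: 0.207 × 2.47 × 2.2 = 1.12484
DRK→VLD→SLV→DRK: 0.438 × 0.474 × 5.15 = 1.06920
VLD→SLV→FYR→VLD: 0.474 × 2.47 × 0.889 = 1.04082
Maximum is DRK→SLV→FYR→DRK at 1.1248; arbitrage exists.

1.1248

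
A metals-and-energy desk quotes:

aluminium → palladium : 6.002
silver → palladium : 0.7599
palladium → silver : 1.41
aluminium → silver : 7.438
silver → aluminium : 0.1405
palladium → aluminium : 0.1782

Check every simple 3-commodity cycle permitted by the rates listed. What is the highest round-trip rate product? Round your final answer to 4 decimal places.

1.1890

palladium→silver→aluminium→palladium: 1.41 × 0.1405 × 6.002 = 1.18903
palladium→aluminium→silver→palladium: 0.1782 × 7.438 × 0.7599 = 1.00721
Maximum is palladium→silver→aluminium→palladium at 1.1890; arbitrage exists.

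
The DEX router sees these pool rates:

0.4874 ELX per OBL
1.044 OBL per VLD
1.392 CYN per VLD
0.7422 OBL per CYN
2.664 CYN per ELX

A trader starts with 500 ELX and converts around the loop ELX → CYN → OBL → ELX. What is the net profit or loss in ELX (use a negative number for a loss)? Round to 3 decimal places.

500 ELX × 2.664 = 1332 CYN
1332 CYN × 0.7422 = 988.6104 OBL
988.6104 OBL × 0.4874 = 481.84870896 ELX
Net change: 481.84870896 − 500 = -18.15129104 ELX

-18.151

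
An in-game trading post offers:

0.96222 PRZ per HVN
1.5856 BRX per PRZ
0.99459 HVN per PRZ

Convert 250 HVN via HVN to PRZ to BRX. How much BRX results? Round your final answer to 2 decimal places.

381.42

250 HVN × 0.96222 = 240.555 PRZ
240.555 PRZ × 1.5856 = 381.424008 BRX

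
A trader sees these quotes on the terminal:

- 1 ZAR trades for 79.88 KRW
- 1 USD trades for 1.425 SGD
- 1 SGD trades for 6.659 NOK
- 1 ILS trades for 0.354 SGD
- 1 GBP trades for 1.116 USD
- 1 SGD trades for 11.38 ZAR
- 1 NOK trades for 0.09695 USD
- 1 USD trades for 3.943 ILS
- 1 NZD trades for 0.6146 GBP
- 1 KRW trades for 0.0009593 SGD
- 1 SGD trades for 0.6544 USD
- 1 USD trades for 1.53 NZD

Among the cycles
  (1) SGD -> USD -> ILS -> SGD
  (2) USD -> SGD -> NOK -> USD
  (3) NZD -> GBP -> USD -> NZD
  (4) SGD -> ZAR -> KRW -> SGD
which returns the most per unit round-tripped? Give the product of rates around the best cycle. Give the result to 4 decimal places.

(1) 0.6544 × 3.943 × 0.354 = 0.91343
(2) 1.425 × 6.659 × 0.09695 = 0.91997
(3) 0.6146 × 1.116 × 1.53 = 1.04942
(4) 11.38 × 79.88 × 0.0009593 = 0.87204
Highest is cycle (3) at 1.0494 (>1, arbitrage).

1.0494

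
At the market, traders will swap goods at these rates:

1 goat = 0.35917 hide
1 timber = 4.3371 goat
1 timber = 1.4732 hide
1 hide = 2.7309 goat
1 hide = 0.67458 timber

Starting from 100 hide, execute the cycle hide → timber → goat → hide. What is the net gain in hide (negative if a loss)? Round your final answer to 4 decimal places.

5.0831

100 hide × 0.67458 = 67.458 timber
67.458 timber × 4.3371 = 292.5720918 goat
292.5720918 goat × 0.35917 = 105.083118211806 hide
Net change: 105.083118211806 − 100 = 5.083118211806 hide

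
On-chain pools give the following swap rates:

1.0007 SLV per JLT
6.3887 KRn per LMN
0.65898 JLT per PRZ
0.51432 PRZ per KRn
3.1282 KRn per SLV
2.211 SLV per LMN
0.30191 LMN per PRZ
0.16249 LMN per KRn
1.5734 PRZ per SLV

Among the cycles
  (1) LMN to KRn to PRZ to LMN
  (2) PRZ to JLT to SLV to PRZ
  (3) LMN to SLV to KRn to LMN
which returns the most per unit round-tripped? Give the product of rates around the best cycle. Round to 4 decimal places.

1.1239

(1) 6.3887 × 0.51432 × 0.30191 = 0.99203
(2) 0.65898 × 1.0007 × 1.5734 = 1.03756
(3) 2.211 × 3.1282 × 0.16249 = 1.12385
Highest is cycle (3) at 1.1239 (>1, arbitrage).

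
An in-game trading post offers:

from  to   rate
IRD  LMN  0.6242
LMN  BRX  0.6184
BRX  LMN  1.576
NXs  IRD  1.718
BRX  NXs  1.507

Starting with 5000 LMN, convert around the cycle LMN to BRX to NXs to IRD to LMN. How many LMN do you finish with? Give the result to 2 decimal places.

4996.89

5000 LMN × 0.6184 = 3092 BRX
3092 BRX × 1.507 = 4659.644 NXs
4659.644 NXs × 1.718 = 8005.268392 IRD
8005.268392 IRD × 0.6242 = 4996.8885302864 LMN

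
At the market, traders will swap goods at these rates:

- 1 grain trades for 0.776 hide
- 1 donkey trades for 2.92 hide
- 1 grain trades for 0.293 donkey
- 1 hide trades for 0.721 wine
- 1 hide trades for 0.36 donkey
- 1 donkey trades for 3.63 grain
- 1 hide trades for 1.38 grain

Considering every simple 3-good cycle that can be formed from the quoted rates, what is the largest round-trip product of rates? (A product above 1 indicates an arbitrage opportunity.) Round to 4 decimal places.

hide→grain→donkey→hide: 1.38 × 0.293 × 2.92 = 1.18067
hide→donkey→grain→hide: 0.36 × 3.63 × 0.776 = 1.01408
Maximum is hide→grain→donkey→hide at 1.1807; arbitrage exists.

1.1807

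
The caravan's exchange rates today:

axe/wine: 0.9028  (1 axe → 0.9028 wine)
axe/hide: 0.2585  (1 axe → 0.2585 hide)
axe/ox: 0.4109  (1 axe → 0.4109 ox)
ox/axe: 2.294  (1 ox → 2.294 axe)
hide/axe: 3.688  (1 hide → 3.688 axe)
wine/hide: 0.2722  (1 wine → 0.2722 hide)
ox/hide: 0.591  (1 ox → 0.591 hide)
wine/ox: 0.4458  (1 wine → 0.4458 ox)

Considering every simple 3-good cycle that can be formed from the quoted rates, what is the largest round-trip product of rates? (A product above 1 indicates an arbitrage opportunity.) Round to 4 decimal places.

axe→wine→ox→axe: 0.9028 × 0.4458 × 2.294 = 0.92326
axe→wine→hide→axe: 0.9028 × 0.2722 × 3.688 = 0.90630
axe→ox→hide→axe: 0.4109 × 0.591 × 3.688 = 0.89560
Maximum is axe→wine→ox→axe at 0.9233; no arbitrage — every cycle loses value.

0.9233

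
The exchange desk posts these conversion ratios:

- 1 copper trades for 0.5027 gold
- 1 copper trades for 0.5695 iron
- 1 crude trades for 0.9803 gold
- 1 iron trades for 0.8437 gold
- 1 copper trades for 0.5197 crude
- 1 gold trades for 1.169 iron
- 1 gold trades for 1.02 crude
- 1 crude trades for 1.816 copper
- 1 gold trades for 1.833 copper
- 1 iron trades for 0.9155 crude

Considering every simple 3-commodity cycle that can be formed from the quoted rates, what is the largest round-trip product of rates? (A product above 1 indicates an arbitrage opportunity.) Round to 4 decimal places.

gold→iron→crude→gold: 1.169 × 0.9155 × 0.9803 = 1.04914
copper→iron→crude→copper: 0.5695 × 0.9155 × 1.816 = 0.94682
copper→crude→gold→copper: 0.5197 × 0.9803 × 1.833 = 0.93384
copper→gold→crude→copper: 0.5027 × 1.02 × 1.816 = 0.93116
copper→iron→gold→copper: 0.5695 × 0.8437 × 1.833 = 0.88073
Maximum is gold→iron→crude→gold at 1.0491; arbitrage exists.

1.0491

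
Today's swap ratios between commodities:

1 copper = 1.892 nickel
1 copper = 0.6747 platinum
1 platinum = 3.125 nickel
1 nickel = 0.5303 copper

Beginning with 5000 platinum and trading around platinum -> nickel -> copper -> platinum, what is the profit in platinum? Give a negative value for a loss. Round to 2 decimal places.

5000 platinum × 3.125 = 15625 nickel
15625 nickel × 0.5303 = 8285.9375 copper
8285.9375 copper × 0.6747 = 5590.52203125 platinum
Net change: 5590.52203125 − 5000 = 590.52203125 platinum

590.52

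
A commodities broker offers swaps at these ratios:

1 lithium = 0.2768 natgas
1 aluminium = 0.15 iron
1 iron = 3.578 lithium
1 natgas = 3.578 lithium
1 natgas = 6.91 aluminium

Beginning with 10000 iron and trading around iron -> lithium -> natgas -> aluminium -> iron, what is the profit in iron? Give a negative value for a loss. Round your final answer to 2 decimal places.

10000 iron × 3.578 = 35780 lithium
35780 lithium × 0.2768 = 9903.904 natgas
9903.904 natgas × 6.91 = 68435.97664 aluminium
68435.97664 aluminium × 0.15 = 10265.396496 iron
Net change: 10265.396496 − 10000 = 265.396496 iron

265.40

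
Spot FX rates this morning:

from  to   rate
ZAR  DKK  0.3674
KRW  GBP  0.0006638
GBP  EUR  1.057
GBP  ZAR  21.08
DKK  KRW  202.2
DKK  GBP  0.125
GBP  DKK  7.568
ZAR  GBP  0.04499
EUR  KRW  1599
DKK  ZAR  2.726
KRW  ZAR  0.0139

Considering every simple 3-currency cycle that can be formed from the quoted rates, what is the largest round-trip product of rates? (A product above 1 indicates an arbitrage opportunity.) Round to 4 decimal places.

KRW→GBP→EUR→KRW: 0.0006638 × 1.057 × 1599 = 1.12192
KRW→ZAR→DKK→KRW: 0.0139 × 0.3674 × 202.2 = 1.03261
KRW→GBP→DKK→KRW: 0.0006638 × 7.568 × 202.2 = 1.01578
DKK→GBP→ZAR→DKK: 0.125 × 21.08 × 0.3674 = 0.96810
DKK→ZAR→GBP→DKK: 2.726 × 0.04499 × 7.568 = 0.92816
Maximum is KRW→GBP→EUR→KRW at 1.1219; arbitrage exists.

1.1219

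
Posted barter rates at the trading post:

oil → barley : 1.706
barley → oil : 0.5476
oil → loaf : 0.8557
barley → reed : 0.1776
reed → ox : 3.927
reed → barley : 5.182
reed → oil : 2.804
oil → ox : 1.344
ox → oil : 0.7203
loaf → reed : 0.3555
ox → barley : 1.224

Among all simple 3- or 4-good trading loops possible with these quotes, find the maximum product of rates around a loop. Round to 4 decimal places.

0.9008

oil→ox→barley→oil: 1.344 × 1.224 × 0.5476 = 0.90083
oil→loaf→reed→barley→oil: 0.8557 × 0.3555 × 5.182 × 0.5476 = 0.86322
oil→loaf→reed→ox→oil: 0.8557 × 0.3555 × 3.927 × 0.7203 = 0.86047
oil→barley→reed→ox→oil: 1.706 × 0.1776 × 3.927 × 0.7203 = 0.85703
ox→barley→reed→ox: 1.224 × 0.1776 × 3.927 = 0.85366
oil→loaf→reed→oil: 0.8557 × 0.3555 × 2.804 = 0.85298
oil→barley→reed→oil: 1.706 × 0.1776 × 2.804 = 0.84957
oil→ox→barley→reed→oil: 1.344 × 1.224 × 0.1776 × 2.804 = 0.81922
Maximum is oil→ox→barley→oil at 0.9008; no arbitrage — every cycle loses value.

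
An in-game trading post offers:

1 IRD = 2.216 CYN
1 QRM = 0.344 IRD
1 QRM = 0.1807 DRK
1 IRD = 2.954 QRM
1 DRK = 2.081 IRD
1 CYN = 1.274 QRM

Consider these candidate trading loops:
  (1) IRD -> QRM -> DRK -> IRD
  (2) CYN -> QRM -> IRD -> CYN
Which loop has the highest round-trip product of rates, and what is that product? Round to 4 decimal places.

(1) 2.954 × 0.1807 × 2.081 = 1.11081
(2) 1.274 × 0.344 × 2.216 = 0.97118
Highest is cycle (1) at 1.1108 (>1, arbitrage).

1.1108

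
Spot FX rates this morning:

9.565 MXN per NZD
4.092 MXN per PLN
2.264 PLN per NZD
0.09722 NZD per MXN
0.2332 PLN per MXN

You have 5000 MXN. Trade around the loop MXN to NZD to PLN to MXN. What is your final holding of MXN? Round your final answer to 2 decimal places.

5000 MXN × 0.09722 = 486.1 NZD
486.1 NZD × 2.264 = 1100.5304 PLN
1100.5304 PLN × 4.092 = 4503.3703968 MXN

4503.37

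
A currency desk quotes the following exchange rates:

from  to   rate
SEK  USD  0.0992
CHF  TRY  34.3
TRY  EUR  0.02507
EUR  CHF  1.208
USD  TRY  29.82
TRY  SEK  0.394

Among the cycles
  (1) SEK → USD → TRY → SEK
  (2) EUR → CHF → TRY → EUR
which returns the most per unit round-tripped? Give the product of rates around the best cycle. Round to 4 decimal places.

1.1655

(1) 0.0992 × 29.82 × 0.394 = 1.16551
(2) 1.208 × 34.3 × 0.02507 = 1.03876
Highest is cycle (1) at 1.1655 (>1, arbitrage).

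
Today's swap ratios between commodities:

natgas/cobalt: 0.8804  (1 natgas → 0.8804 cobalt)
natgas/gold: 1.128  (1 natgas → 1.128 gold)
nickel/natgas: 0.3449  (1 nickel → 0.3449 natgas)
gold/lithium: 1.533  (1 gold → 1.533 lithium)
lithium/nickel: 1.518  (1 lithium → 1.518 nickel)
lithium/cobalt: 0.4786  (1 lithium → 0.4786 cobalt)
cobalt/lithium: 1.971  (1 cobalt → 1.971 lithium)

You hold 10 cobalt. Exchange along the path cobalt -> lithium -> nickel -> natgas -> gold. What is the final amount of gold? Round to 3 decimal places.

10 cobalt × 1.971 = 19.71 lithium
19.71 lithium × 1.518 = 29.91978 nickel
29.91978 nickel × 0.3449 = 10.319332122 natgas
10.319332122 natgas × 1.128 = 11.640206633616 gold

11.640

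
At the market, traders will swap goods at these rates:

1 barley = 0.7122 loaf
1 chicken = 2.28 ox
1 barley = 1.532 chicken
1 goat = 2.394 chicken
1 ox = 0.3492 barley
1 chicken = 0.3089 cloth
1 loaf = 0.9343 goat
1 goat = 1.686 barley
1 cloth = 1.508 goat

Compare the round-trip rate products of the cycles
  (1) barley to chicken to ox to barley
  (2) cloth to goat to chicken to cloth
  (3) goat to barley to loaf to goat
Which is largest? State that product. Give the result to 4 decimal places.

(1) 1.532 × 2.28 × 0.3492 = 1.21974
(2) 1.508 × 2.394 × 0.3089 = 1.11518
(3) 1.686 × 0.7122 × 0.9343 = 1.12188
Highest is cycle (1) at 1.2197 (>1, arbitrage).

1.2197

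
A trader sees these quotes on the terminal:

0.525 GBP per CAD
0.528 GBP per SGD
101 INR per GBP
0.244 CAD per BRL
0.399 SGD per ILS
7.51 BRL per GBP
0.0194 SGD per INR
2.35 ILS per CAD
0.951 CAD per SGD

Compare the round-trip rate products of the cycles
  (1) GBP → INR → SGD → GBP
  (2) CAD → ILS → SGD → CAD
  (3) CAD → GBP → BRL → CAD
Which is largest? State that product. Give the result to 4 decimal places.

1.0346

(1) 101 × 0.0194 × 0.528 = 1.03456
(2) 2.35 × 0.399 × 0.951 = 0.89171
(3) 0.525 × 7.51 × 0.244 = 0.96203
Highest is cycle (1) at 1.0346 (>1, arbitrage).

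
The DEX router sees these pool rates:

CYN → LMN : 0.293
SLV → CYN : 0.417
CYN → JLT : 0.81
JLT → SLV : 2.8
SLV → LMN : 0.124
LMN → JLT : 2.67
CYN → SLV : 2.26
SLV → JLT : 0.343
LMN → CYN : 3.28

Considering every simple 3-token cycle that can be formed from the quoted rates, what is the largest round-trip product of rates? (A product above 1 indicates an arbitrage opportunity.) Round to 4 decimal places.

0.9458

CYN→JLT→SLV→CYN: 0.81 × 2.8 × 0.417 = 0.94576
LMN→JLT→SLV→LMN: 2.67 × 2.8 × 0.124 = 0.92702
CYN→SLV→LMN→CYN: 2.26 × 0.124 × 3.28 = 0.91919
Maximum is CYN→JLT→SLV→CYN at 0.9458; no arbitrage — every cycle loses value.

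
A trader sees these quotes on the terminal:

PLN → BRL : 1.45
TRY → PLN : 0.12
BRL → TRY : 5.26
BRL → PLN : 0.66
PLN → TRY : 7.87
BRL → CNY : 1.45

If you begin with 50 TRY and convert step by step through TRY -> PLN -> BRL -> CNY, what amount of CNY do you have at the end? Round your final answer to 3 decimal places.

50 TRY × 0.12 = 6 PLN
6 PLN × 1.45 = 8.7 BRL
8.7 BRL × 1.45 = 12.615 CNY

12.615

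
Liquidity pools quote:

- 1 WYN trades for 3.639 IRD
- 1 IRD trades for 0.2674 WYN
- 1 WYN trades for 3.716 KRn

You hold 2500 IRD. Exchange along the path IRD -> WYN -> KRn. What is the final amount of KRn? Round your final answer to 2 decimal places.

2500 IRD × 0.2674 = 668.5 WYN
668.5 WYN × 3.716 = 2484.146 KRn

2484.15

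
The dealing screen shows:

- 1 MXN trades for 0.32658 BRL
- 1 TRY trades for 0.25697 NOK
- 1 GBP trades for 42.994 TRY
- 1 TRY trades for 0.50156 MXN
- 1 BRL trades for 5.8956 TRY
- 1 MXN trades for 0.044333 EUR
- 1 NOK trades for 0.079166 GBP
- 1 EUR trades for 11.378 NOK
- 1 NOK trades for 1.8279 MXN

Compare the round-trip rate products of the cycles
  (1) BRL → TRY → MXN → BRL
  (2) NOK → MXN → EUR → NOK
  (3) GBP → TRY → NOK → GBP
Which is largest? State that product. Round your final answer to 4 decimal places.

0.9657

(1) 5.8956 × 0.50156 × 0.32658 = 0.96570
(2) 1.8279 × 0.044333 × 11.378 = 0.92203
(3) 42.994 × 0.25697 × 0.079166 = 0.87464
Highest is cycle (1) at 0.9657 (≤1, no arbitrage).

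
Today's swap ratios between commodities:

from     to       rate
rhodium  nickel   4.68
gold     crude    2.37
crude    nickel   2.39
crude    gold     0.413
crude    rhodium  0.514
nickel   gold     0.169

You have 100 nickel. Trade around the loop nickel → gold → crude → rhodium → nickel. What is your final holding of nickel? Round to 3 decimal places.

96.348

100 nickel × 0.169 = 16.9 gold
16.9 gold × 2.37 = 40.053 crude
40.053 crude × 0.514 = 20.587242 rhodium
20.587242 rhodium × 4.68 = 96.34829256 nickel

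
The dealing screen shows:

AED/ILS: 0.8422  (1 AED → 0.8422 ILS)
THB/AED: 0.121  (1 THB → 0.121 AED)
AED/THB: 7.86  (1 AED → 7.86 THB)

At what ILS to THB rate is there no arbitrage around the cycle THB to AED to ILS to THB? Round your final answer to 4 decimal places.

Known legs of the cycle: 0.121 × 0.8422 = 0.1019062
For no arbitrage the full-cycle product must be 1, so the missing rate is 1 / 0.1019062 ≈ 9.812946.

9.8129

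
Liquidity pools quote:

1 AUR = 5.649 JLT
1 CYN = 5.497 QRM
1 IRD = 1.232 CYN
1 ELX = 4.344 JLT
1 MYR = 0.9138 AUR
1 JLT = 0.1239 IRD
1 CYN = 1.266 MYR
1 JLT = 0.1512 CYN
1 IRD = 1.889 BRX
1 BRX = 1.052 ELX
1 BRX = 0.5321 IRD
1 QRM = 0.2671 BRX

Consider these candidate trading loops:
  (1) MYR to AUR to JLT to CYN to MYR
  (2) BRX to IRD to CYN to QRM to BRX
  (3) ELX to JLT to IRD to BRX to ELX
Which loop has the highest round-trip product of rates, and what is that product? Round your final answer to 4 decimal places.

1.0696

(1) 0.9138 × 5.649 × 0.1512 × 1.266 = 0.98812
(2) 0.5321 × 1.232 × 5.497 × 0.2671 = 0.96251
(3) 4.344 × 0.1239 × 1.889 × 1.052 = 1.06957
Highest is cycle (3) at 1.0696 (>1, arbitrage).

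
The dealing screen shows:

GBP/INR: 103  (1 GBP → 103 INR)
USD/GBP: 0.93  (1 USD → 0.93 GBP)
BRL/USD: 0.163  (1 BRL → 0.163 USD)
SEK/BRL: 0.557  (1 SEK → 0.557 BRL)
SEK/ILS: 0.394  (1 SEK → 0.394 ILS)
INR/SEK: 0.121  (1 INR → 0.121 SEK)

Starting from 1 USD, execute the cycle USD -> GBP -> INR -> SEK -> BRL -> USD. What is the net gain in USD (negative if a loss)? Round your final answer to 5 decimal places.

0.05232

1 USD × 0.93 = 0.93 GBP
0.93 GBP × 103 = 95.79 INR
95.79 INR × 0.121 = 11.59059 SEK
11.59059 SEK × 0.557 = 6.45595863 BRL
6.45595863 BRL × 0.163 = 1.05232125669 USD
Net change: 1.05232125669 − 1 = 0.05232125669 USD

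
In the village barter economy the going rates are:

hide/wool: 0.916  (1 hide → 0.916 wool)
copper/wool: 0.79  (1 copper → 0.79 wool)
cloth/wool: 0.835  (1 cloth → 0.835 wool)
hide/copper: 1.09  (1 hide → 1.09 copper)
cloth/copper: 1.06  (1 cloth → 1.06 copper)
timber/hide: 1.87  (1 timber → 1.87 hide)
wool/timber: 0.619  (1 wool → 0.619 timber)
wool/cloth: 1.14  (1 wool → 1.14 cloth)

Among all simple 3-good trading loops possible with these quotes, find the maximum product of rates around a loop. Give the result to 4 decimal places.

1.0603

wool→timber→hide→wool: 0.619 × 1.87 × 0.916 = 1.06030
wool→cloth→copper→wool: 1.14 × 1.06 × 0.79 = 0.95464
Maximum is wool→timber→hide→wool at 1.0603; arbitrage exists.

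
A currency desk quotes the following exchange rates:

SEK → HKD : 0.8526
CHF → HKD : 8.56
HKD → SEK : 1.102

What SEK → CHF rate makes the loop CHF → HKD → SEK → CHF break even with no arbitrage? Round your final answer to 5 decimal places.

0.10601

Known legs of the cycle: 8.56 × 1.102 = 9.43312
For no arbitrage the full-cycle product must be 1, so the missing rate is 1 / 9.43312 ≈ 0.1060095.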